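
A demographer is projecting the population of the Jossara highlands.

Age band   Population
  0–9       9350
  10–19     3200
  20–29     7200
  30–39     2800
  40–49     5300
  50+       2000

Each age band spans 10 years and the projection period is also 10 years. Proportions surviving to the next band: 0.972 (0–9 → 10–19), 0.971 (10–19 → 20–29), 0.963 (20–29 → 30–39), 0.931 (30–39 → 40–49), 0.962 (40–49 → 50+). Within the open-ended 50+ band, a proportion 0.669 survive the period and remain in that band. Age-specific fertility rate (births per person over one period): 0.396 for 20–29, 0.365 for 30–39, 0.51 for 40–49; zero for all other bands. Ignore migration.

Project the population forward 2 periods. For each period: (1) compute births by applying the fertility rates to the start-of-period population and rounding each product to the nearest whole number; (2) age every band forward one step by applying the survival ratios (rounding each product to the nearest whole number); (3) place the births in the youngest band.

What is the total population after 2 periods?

36569

Let band 1 be 0–9 through band 6 = 50+.
[period 1]
Births: 7200 * 0.396 = 2851 ; 2800 * 0.365 = 1022 ; 5300 * 0.51 = 2703 ⇒ total 6576
Band 2: 9350 * 0.972 = 9088
Band 3: 3200 * 0.971 = 3107
Band 4: 7200 * 0.963 = 6934
Band 5: 2800 * 0.931 = 2607
Band 6: 5300 * 0.962 + 2000 * 0.669 = 5099 + 1338 = 6437
Giving 6576 / 9088 / 3107 / 6934 / 2607 / 6437.
[period 2]
Births: 3107 * 0.396 = 1230 ; 6934 * 0.365 = 2531 ; 2607 * 0.51 = 1330 ⇒ total 5091
Band 2: 6576 * 0.972 = 6392
Band 3: 9088 * 0.971 = 8824
Band 4: 3107 * 0.963 = 2992
Band 5: 6934 * 0.931 = 6456
Band 6: 2607 * 0.962 + 6437 * 0.669 = 2508 + 4306 = 6814
Giving 5091 / 6392 / 8824 / 2992 / 6456 / 6814.
Total after period 2: 5091 + 6392 + 8824 + 2992 + 6456 + 6814 = 36569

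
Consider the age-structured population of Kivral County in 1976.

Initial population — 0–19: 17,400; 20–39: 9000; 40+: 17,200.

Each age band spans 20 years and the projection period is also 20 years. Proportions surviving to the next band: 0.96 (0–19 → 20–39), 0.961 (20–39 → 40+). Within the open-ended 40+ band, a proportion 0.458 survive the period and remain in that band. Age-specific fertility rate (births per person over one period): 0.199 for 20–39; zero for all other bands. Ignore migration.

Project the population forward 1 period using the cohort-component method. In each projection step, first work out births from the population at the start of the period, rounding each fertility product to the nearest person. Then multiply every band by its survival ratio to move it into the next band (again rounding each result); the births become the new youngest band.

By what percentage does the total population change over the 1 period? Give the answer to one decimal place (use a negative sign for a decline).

After projecting period 1:
Births: 9000 * 0.199 = 1791
20–39: 17400 * 0.96 = 16704
40+: 9000 * 0.961 + 17200 * 0.458 = 8649 + 7878 = 16527
End of period: [1791, 16704, 16527]
Total: 43600 → 35022; change = -8578; percentage change = -19.7%

-19.7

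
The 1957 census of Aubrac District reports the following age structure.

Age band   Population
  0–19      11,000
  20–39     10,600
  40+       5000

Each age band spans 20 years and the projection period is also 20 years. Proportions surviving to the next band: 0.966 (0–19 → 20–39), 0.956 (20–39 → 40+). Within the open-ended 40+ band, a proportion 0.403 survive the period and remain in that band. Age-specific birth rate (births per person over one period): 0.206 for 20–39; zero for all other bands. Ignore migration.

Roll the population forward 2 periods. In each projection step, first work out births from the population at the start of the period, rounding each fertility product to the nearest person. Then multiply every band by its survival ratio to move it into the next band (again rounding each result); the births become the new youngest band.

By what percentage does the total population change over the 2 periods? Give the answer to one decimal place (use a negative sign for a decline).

Period 1.
Births: 10600 × 0.206 = 2184
20–39: 11000 × 0.966 = 10626
40+: 10600 × 0.956 + 5000 × 0.403 = 10134 + 2015 = 12149
End of period: [2184, 10626, 12149]
Period 2.
Births: 10626 × 0.206 = 2189
20–39: 2184 × 0.966 = 2110
40+: 10626 × 0.956 + 12149 × 0.403 = 10158 + 4896 = 15054
End of period: [2189, 2110, 15054]
Total: 26600 → 19353; change = -7247; percentage change = -27.2%

-27.2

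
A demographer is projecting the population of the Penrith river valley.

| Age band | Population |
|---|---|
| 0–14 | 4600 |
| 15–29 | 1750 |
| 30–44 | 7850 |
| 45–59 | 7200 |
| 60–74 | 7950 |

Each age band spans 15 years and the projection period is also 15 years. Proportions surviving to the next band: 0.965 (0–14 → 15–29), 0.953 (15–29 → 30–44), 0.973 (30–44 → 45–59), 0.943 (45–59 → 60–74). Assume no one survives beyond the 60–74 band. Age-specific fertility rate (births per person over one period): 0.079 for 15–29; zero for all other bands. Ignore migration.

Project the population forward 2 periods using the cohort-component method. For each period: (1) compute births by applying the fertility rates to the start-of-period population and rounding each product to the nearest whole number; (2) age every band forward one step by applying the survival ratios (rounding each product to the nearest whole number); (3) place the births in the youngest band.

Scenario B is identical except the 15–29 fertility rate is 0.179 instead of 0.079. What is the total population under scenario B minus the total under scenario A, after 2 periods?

Period 1:
Births: 1750 × 0.079 = 138
15–29: 4600 × 0.965 = 4439
30–44: 1750 × 0.953 = 1668
45–59: 7850 × 0.973 = 7638
60–74: 7200 × 0.943 = 6790
→ [138, 4439, 1668, 7638, 6790]
Period 2:
Births: 4439 × 0.079 = 351
15–29: 138 × 0.965 = 133
30–44: 4439 × 0.953 = 4230
45–59: 1668 × 0.973 = 1623
60–74: 7638 × 0.943 = 7203
→ [351, 133, 4230, 1623, 7203]
Scenario A total after 2 periods: 13540
Scenario B projection —
Period 1:
Births: 1750 × 0.179 = 313
15–29: 4600 × 0.965 = 4439
30–44: 1750 × 0.953 = 1668
45–59: 7850 × 0.973 = 7638
60–74: 7200 × 0.943 = 6790
→ [313, 4439, 1668, 7638, 6790]
Period 2:
Births: 4439 × 0.179 = 795
15–29: 313 × 0.965 = 302
30–44: 4439 × 0.953 = 4230
45–59: 1668 × 0.973 = 1623
60–74: 7638 × 0.943 = 7203
→ [795, 302, 4230, 1623, 7203]
Scenario B total after 2 periods: 14153
Difference B − A = 14153 − 13540 = 613

613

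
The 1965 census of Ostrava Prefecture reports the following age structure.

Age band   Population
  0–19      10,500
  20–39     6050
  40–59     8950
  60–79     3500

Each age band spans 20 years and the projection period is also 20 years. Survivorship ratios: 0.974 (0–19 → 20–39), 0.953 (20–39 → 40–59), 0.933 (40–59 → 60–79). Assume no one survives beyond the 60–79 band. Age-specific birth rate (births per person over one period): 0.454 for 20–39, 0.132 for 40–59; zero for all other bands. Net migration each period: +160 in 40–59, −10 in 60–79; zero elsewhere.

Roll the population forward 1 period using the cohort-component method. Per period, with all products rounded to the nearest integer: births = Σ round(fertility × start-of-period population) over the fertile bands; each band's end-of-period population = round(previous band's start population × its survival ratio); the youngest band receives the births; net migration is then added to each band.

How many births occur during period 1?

— Period 1 —
Births: 6050 × 0.454 = 2747, 8950 × 0.132 = 1181 ⇒ total 3928
20–39: 10500 × 0.974 = 10227
40–59: 6050 × 0.953 = 5766
60–79: 8950 × 0.933 = 8350
Net migration: 40–59 + 160 → 5926; 60–79 − 10 → 8340
→ [3928, 10227, 5926, 8340]

3928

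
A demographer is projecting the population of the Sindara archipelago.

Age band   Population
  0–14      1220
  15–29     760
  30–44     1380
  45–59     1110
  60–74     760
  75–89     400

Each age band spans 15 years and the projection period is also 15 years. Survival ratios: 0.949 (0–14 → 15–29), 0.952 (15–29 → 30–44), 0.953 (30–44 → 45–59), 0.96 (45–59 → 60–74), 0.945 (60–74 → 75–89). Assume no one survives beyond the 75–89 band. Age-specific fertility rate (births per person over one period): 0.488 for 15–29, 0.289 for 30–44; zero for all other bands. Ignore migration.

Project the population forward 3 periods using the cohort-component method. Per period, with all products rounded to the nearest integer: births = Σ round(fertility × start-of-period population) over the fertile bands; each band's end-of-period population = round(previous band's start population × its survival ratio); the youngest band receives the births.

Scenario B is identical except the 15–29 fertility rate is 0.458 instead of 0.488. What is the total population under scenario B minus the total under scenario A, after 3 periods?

Call the groups 1 to 6, youngest first.
After projecting period 1:
Births: 760 * 0.488 = 371, 1380 * 0.289 = 399 ⇒ total 770
Group 2: 1220 * 0.949 = 1158
Group 3: 760 * 0.952 = 724
Group 4: 1380 * 0.953 = 1315
Group 5: 1110 * 0.96 = 1066
Group 6: 760 * 0.945 = 718
Giving 770 / 1158 / 724 / 1315 / 1066 / 718.
After projecting period 2:
Births: 1158 * 0.488 = 565, 724 * 0.289 = 209 ⇒ total 774
Group 2: 770 * 0.949 = 731
Group 3: 1158 * 0.952 = 1102
Group 4: 724 * 0.953 = 690
Group 5: 1315 * 0.96 = 1262
Group 6: 1066 * 0.945 = 1007
Giving 774 / 731 / 1102 / 690 / 1262 / 1007.
After projecting period 3:
Births: 731 * 0.488 = 357, 1102 * 0.289 = 318 ⇒ total 675
Group 2: 774 * 0.949 = 735
Group 3: 731 * 0.952 = 696
Group 4: 1102 * 0.953 = 1050
Group 5: 690 * 0.96 = 662
Group 6: 1262 * 0.945 = 1193
Giving 675 / 735 / 696 / 1050 / 662 / 1193.
Scenario A total after 3 periods: 5011
Scenario B projection —
After projecting period 1:
Births: 760 * 0.458 = 348, 1380 * 0.289 = 399 ⇒ total 747
Group 2: 1220 * 0.949 = 1158
Group 3: 760 * 0.952 = 724
Group 4: 1380 * 0.953 = 1315
Group 5: 1110 * 0.96 = 1066
Group 6: 760 * 0.945 = 718
Giving 747 / 1158 / 724 / 1315 / 1066 / 718.
After projecting period 2:
Births: 1158 * 0.458 = 530, 724 * 0.289 = 209 ⇒ total 739
Group 2: 747 * 0.949 = 709
Group 3: 1158 * 0.952 = 1102
Group 4: 724 * 0.953 = 690
Group 5: 1315 * 0.96 = 1262
Group 6: 1066 * 0.945 = 1007
Giving 739 / 709 / 1102 / 690 / 1262 / 1007.
After projecting period 3:
Births: 709 * 0.458 = 325, 1102 * 0.289 = 318 ⇒ total 643
Group 2: 739 * 0.949 = 701
Group 3: 709 * 0.952 = 675
Group 4: 1102 * 0.953 = 1050
Group 5: 690 * 0.96 = 662
Group 6: 1262 * 0.945 = 1193
Giving 643 / 701 / 675 / 1050 / 662 / 1193.
Scenario B total after 3 periods: 4924
Difference B − A = 4924 − 5011 = -87

-87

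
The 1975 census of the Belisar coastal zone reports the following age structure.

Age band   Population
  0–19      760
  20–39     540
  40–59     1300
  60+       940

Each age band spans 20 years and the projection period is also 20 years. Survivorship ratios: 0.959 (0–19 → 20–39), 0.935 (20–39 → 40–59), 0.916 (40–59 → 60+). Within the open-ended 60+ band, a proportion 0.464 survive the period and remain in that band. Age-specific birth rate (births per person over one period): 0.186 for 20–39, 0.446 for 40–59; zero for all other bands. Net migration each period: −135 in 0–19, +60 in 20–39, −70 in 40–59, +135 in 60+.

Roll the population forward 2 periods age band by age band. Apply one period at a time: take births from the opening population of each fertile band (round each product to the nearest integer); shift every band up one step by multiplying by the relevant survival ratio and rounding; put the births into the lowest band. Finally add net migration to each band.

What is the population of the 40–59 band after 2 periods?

668

— Period 1 —
Births: 540 * 0.186 = 100  |  1300 * 0.446 = 580 ⇒ total 680
20–39: 760 * 0.959 = 729
40–59: 540 * 0.935 = 505
60+: 1300 * 0.916 + 940 * 0.464 = 1191 + 436 = 1627
Net migration: 0–19 − 135 → 545; 20–39 + 60 → 789; 40–59 − 70 → 435; 60+ + 135 → 1762
Population now: 0–19=545, 20–39=789, 40–59=435, 60+=1762
— Period 2 —
Births: 789 * 0.186 = 147  |  435 * 0.446 = 194 ⇒ total 341
20–39: 545 * 0.959 = 523
40–59: 789 * 0.935 = 738
60+: 435 * 0.916 + 1762 * 0.464 = 398 + 818 = 1216
Net migration: 0–19 − 135 → 206; 20–39 + 60 → 583; 40–59 − 70 → 668; 60+ + 135 → 1351
Population now: 0–19=206, 20–39=583, 40–59=668, 60+=1351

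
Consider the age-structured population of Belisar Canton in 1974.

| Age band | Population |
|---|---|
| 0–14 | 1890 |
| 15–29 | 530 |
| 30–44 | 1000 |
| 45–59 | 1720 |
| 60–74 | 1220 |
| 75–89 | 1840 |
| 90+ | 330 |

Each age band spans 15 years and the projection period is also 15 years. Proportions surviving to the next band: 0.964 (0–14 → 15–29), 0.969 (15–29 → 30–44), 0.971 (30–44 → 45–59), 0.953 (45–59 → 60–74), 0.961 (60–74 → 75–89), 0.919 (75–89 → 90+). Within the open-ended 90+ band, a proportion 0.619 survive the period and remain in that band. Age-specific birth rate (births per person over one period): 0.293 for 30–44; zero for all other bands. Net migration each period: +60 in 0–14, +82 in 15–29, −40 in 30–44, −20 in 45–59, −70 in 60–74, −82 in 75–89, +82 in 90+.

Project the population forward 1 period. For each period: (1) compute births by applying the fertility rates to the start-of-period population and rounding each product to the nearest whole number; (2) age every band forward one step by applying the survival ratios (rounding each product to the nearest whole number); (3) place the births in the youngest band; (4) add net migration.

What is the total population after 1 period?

8318

Period 1:
Births: 1000 * 0.293 = 293
15–29: 1890 * 0.964 = 1822
30–44: 530 * 0.969 = 514
45–59: 1000 * 0.971 = 971
60–74: 1720 * 0.953 = 1639
75–89: 1220 * 0.961 = 1172
90+: 1840 * 0.919 + 330 * 0.619 = 1691 + 204 = 1895
Net migration: 0–14 + 60 → 353; 15–29 + 82 → 1904; 30–44 − 40 → 474; 45–59 − 20 → 951; 60–74 − 70 → 1569; 75–89 − 82 → 1090; 90+ + 82 → 1977
→ [353, 1904, 474, 951, 1569, 1090, 1977]
Total after period 1: 353 + 1904 + 474 + 951 + 1569 + 1090 + 1977 = 8318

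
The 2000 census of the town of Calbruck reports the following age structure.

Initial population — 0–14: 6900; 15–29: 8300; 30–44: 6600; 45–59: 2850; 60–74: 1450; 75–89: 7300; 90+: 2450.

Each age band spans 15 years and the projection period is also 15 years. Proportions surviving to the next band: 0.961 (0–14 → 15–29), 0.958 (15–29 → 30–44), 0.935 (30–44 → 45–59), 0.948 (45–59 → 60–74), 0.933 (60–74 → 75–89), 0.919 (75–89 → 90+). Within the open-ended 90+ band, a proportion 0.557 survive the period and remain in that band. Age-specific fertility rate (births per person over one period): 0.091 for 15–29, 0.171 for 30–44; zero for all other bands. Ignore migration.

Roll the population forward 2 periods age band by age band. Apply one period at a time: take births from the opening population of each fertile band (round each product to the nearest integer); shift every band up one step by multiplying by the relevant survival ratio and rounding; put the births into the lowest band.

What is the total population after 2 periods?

After projecting period 1:
Births: 8300 * 0.091 = 755, 6600 * 0.171 = 1129 → 1884
15–29: 6900 * 0.961 = 6631
30–44: 8300 * 0.958 = 7951
45–59: 6600 * 0.935 = 6171
60–74: 2850 * 0.948 = 2702
75–89: 1450 * 0.933 = 1353
90+: 7300 * 0.919 + 2450 * 0.557 = 6709 + 1365 = 8074
End of period: [1884, 6631, 7951, 6171, 2702, 1353, 8074]
After projecting period 2:
Births: 6631 * 0.091 = 603, 7951 * 0.171 = 1360 → 1963
15–29: 1884 * 0.961 = 1811
30–44: 6631 * 0.958 = 6352
45–59: 7951 * 0.935 = 7434
60–74: 6171 * 0.948 = 5850
75–89: 2702 * 0.933 = 2521
90+: 1353 * 0.919 + 8074 * 0.557 = 1243 + 4497 = 5740
End of period: [1963, 1811, 6352, 7434, 5850, 2521, 5740]
Total after period 2: 1963 + 1811 + 6352 + 7434 + 5850 + 2521 + 5740 = 31671

31671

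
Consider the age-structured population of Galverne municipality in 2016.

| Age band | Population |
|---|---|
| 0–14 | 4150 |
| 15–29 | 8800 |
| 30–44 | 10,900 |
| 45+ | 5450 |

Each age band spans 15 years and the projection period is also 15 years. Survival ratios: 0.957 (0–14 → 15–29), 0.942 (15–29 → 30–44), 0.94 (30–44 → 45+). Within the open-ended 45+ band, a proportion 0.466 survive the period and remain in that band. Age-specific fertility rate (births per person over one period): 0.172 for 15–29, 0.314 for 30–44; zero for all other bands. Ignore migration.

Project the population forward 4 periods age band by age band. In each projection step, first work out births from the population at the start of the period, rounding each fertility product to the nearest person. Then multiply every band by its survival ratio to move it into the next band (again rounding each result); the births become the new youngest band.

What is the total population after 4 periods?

15614

Call the bands 1 to 4, youngest first.
[period 1]
Births: 8800 * 0.172 = 1514, 10900 * 0.314 = 3423 → 4937
Band 2: 4150 * 0.957 = 3972
Band 3: 8800 * 0.942 = 8290
Band 4: 10900 * 0.94 + 5450 * 0.466 = 10246 + 2540 = 12786
→ [4937, 3972, 8290, 12786]
[period 2]
Births: 3972 * 0.172 = 683, 8290 * 0.314 = 2603 → 3286
Band 2: 4937 * 0.957 = 4725
Band 3: 3972 * 0.942 = 3742
Band 4: 8290 * 0.94 + 12786 * 0.466 = 7793 + 5958 = 13751
→ [3286, 4725, 3742, 13751]
[period 3]
Births: 4725 * 0.172 = 813, 3742 * 0.314 = 1175 → 1988
Band 2: 3286 * 0.957 = 3145
Band 3: 4725 * 0.942 = 4451
Band 4: 3742 * 0.94 + 13751 * 0.466 = 3517 + 6408 = 9925
→ [1988, 3145, 4451, 9925]
[period 4]
Births: 3145 * 0.172 = 541, 4451 * 0.314 = 1398 → 1939
Band 2: 1988 * 0.957 = 1903
Band 3: 3145 * 0.942 = 2963
Band 4: 4451 * 0.94 + 9925 * 0.466 = 4184 + 4625 = 8809
→ [1939, 1903, 2963, 8809]
Total after period 4: 1939 + 1903 + 2963 + 8809 = 15614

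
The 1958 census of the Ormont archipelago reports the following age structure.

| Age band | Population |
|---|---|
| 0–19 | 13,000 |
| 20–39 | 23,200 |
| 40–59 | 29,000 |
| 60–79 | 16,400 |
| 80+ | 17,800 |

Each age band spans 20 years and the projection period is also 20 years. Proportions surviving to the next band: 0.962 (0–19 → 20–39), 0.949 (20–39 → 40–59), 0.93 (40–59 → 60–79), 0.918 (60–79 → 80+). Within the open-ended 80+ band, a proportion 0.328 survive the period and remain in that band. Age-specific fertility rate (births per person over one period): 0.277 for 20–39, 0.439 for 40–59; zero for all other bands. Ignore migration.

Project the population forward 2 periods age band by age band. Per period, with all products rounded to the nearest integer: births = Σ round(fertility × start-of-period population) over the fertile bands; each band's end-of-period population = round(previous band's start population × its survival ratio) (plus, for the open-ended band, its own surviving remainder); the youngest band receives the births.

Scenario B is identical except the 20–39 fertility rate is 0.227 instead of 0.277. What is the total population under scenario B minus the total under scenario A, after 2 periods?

-1741

Let group 1 be 0–19 through group 5 = 80+.
Period 1:
Births: 23200 * 0.277 = 6426  |  29000 * 0.439 = 12731 → total 19157
Group 2: 13000 * 0.962 = 12506
Group 3: 23200 * 0.949 = 22017
Group 4: 29000 * 0.93 = 26970
Group 5: 16400 * 0.918 + 17800 * 0.328 = 15055 + 5838 = 20893
End of period: [19157, 12506, 22017, 26970, 20893]
Period 2:
Births: 12506 * 0.277 = 3464  |  22017 * 0.439 = 9665 → total 13129
Group 2: 19157 * 0.962 = 18429
Group 3: 12506 * 0.949 = 11868
Group 4: 22017 * 0.93 = 20476
Group 5: 26970 * 0.918 + 20893 * 0.328 = 24758 + 6853 = 31611
End of period: [13129, 18429, 11868, 20476, 31611]
Scenario A total after 2 periods: 95513
Scenario B projection —
Period 1:
Births: 23200 * 0.227 = 5266  |  29000 * 0.439 = 12731 → total 17997
Group 2: 13000 * 0.962 = 12506
Group 3: 23200 * 0.949 = 22017
Group 4: 29000 * 0.93 = 26970
Group 5: 16400 * 0.918 + 17800 * 0.328 = 15055 + 5838 = 20893
End of period: [17997, 12506, 22017, 26970, 20893]
Period 2:
Births: 12506 * 0.227 = 2839  |  22017 * 0.439 = 9665 → total 12504
Group 2: 17997 * 0.962 = 17313
Group 3: 12506 * 0.949 = 11868
Group 4: 22017 * 0.93 = 20476
Group 5: 26970 * 0.918 + 20893 * 0.328 = 24758 + 6853 = 31611
End of period: [12504, 17313, 11868, 20476, 31611]
Scenario B total after 2 periods: 93772
Difference B − A = 93772 − 95513 = -1741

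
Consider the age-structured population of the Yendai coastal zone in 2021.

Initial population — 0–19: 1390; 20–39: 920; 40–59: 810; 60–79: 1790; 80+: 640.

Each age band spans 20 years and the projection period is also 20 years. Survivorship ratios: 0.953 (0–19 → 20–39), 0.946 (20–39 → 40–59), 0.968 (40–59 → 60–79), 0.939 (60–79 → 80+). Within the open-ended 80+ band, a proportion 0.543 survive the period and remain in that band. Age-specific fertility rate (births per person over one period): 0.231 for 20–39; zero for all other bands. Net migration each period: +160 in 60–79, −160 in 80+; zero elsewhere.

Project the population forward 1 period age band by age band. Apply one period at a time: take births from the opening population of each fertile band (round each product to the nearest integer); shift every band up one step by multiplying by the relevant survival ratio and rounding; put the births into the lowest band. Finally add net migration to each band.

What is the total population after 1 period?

5221

[period 1]
Births: 920 × 0.231 = 213
20–39: 1390 × 0.953 = 1325
40–59: 920 × 0.946 = 870
60–79: 810 × 0.968 = 784
80+: 1790 × 0.939 + 640 × 0.543 = 1681 + 348 = 2029
Net migration: 60–79 + 160 → 944; 80+ − 160 → 1869
End of period: [213, 1325, 870, 944, 1869]
Total after period 1: 213 + 1325 + 870 + 944 + 1869 = 5221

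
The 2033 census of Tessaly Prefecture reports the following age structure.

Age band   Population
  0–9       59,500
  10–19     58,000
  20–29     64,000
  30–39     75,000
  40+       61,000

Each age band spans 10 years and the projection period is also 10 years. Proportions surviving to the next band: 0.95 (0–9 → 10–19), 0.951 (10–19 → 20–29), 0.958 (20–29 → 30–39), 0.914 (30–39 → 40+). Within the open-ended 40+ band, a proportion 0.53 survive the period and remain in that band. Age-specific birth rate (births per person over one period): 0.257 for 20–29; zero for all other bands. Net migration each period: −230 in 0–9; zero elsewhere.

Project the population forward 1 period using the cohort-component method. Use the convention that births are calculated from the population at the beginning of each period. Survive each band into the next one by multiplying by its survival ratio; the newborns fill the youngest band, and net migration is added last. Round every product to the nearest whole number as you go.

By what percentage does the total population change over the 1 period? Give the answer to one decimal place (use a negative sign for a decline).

[period 1]
Births: 64000 × 0.257 = 16448
10–19: 59500 × 0.95 = 56525
20–29: 58000 × 0.951 = 55158
30–39: 64000 × 0.958 = 61312
40+: 75000 × 0.914 + 61000 × 0.53 = 68550 + 32330 = 100880
Net migration: 0–9 − 230 → 16218
Giving 16218 / 56525 / 55158 / 61312 / 100880.
Total: 317500 → 290093; change = -27407; percentage change = -8.6%

-8.6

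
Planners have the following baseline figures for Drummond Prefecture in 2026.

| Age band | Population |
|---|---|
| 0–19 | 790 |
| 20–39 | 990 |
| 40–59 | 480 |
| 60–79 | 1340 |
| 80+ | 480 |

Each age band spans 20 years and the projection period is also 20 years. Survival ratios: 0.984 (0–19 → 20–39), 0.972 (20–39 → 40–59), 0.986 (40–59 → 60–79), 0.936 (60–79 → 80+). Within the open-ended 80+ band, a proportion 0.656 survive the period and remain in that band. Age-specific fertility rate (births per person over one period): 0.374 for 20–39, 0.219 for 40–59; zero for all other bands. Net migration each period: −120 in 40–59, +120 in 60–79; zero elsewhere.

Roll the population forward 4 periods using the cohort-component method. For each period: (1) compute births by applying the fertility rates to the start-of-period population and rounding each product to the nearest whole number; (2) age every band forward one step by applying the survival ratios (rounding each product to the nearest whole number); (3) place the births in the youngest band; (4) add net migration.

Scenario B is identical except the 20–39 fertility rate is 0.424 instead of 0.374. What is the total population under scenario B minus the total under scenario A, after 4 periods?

Period 1.
Births: 990 × 0.374 = 370 ; 480 × 0.219 = 105 → 475
20–39: 790 × 0.984 = 777
40–59: 990 × 0.972 = 962
60–79: 480 × 0.986 = 473
80+: 1340 × 0.936 + 480 × 0.656 = 1254 + 315 = 1569
Net migration: 40–59 − 120 → 842; 60–79 + 120 → 593
Population now: 0–19=475, 20–39=777, 40–59=842, 60–79=593, 80+=1569
Period 2.
Births: 777 × 0.374 = 291 ; 842 × 0.219 = 184 → 475
20–39: 475 × 0.984 = 467
40–59: 777 × 0.972 = 755
60–79: 842 × 0.986 = 830
80+: 593 × 0.936 + 1569 × 0.656 = 555 + 1029 = 1584
Net migration: 40–59 − 120 → 635; 60–79 + 120 → 950
Population now: 0–19=475, 20–39=467, 40–59=635, 60–79=950, 80+=1584
Period 3.
Births: 467 × 0.374 = 175 ; 635 × 0.219 = 139 → 314
20–39: 475 × 0.984 = 467
40–59: 467 × 0.972 = 454
60–79: 635 × 0.986 = 626
80+: 950 × 0.936 + 1584 × 0.656 = 889 + 1039 = 1928
Net migration: 40–59 − 120 → 334; 60–79 + 120 → 746
Population now: 0–19=314, 20–39=467, 40–59=334, 60–79=746, 80+=1928
Period 4.
Births: 467 × 0.374 = 175 ; 334 × 0.219 = 73 → 248
20–39: 314 × 0.984 = 309
40–59: 467 × 0.972 = 454
60–79: 334 × 0.986 = 329
80+: 746 × 0.936 + 1928 × 0.656 = 698 + 1265 = 1963
Net migration: 40–59 − 120 → 334; 60–79 + 120 → 449
Population now: 0–19=248, 20–39=309, 40–59=334, 60–79=449, 80+=1963
Scenario A total after 4 periods: 3303
Scenario B projection —
Period 1.
Births: 990 × 0.424 = 420 ; 480 × 0.219 = 105 → 525
20–39: 790 × 0.984 = 777
40–59: 990 × 0.972 = 962
60–79: 480 × 0.986 = 473
80+: 1340 × 0.936 + 480 × 0.656 = 1254 + 315 = 1569
Net migration: 40–59 − 120 → 842; 60–79 + 120 → 593
Population now: 0–19=525, 20–39=777, 40–59=842, 60–79=593, 80+=1569
Period 2.
Births: 777 × 0.424 = 329 ; 842 × 0.219 = 184 → 513
20–39: 525 × 0.984 = 517
40–59: 777 × 0.972 = 755
60–79: 842 × 0.986 = 830
80+: 593 × 0.936 + 1569 × 0.656 = 555 + 1029 = 1584
Net migration: 40–59 − 120 → 635; 60–79 + 120 → 950
Population now: 0–19=513, 20–39=517, 40–59=635, 60–79=950, 80+=1584
Period 3.
Births: 517 × 0.424 = 219 ; 635 × 0.219 = 139 → 358
20–39: 513 × 0.984 = 505
40–59: 517 × 0.972 = 503
60–79: 635 × 0.986 = 626
80+: 950 × 0.936 + 1584 × 0.656 = 889 + 1039 = 1928
Net migration: 40–59 − 120 → 383; 60–79 + 120 → 746
Population now: 0–19=358, 20–39=505, 40–59=383, 60–79=746, 80+=1928
Period 4.
Births: 505 × 0.424 = 214 ; 383 × 0.219 = 84 → 298
20–39: 358 × 0.984 = 352
40–59: 505 × 0.972 = 491
60–79: 383 × 0.986 = 378
80+: 746 × 0.936 + 1928 × 0.656 = 698 + 1265 = 1963
Net migration: 40–59 − 120 → 371; 60–79 + 120 → 498
Population now: 0–19=298, 20–39=352, 40–59=371, 60–79=498, 80+=1963
Scenario B total after 4 periods: 3482
Difference B − A = 3482 − 3303 = 179

179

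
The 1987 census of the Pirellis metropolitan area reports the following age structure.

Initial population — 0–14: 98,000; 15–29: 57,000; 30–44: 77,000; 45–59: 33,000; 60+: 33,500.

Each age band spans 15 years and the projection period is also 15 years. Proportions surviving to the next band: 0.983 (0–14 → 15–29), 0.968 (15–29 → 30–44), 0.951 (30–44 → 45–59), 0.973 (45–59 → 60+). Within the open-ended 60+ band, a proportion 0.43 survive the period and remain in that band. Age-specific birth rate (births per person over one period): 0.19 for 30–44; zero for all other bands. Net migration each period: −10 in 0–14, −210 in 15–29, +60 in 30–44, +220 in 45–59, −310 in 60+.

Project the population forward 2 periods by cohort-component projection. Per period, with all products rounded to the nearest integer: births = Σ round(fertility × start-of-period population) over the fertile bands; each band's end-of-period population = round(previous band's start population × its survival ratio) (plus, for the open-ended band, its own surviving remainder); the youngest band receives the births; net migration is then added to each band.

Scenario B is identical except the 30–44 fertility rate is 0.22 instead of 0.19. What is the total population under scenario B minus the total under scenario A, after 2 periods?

3928

[period 1]
Births: 77000 * 0.19 = 14630
15–29: 98000 * 0.983 = 96334
30–44: 57000 * 0.968 = 55176
45–59: 77000 * 0.951 = 73227
60+: 33000 * 0.973 + 33500 * 0.43 = 32109 + 14405 = 46514
Net migration: 0–14 − 10 → 14620; 15–29 − 210 → 96124; 30–44 + 60 → 55236; 45–59 + 220 → 73447; 60+ − 310 → 46204
Giving 14620 / 96124 / 55236 / 73447 / 46204.
[period 2]
Births: 55236 * 0.19 = 10495
15–29: 14620 * 0.983 = 14371
30–44: 96124 * 0.968 = 93048
45–59: 55236 * 0.951 = 52529
60+: 73447 * 0.973 + 46204 * 0.43 = 71464 + 19868 = 91332
Net migration: 0–14 − 10 → 10485; 15–29 − 210 → 14161; 30–44 + 60 → 93108; 45–59 + 220 → 52749; 60+ − 310 → 91022
Giving 10485 / 14161 / 93108 / 52749 / 91022.
Scenario A total after 2 periods: 261525
Scenario B projection —
[period 1]
Births: 77000 * 0.22 = 16940
15–29: 98000 * 0.983 = 96334
30–44: 57000 * 0.968 = 55176
45–59: 77000 * 0.951 = 73227
60+: 33000 * 0.973 + 33500 * 0.43 = 32109 + 14405 = 46514
Net migration: 0–14 − 10 → 16930; 15–29 − 210 → 96124; 30–44 + 60 → 55236; 45–59 + 220 → 73447; 60+ − 310 → 46204
Giving 16930 / 96124 / 55236 / 73447 / 46204.
[period 2]
Births: 55236 * 0.22 = 12152
15–29: 16930 * 0.983 = 16642
30–44: 96124 * 0.968 = 93048
45–59: 55236 * 0.951 = 52529
60+: 73447 * 0.973 + 46204 * 0.43 = 71464 + 19868 = 91332
Net migration: 0–14 − 10 → 12142; 15–29 − 210 → 16432; 30–44 + 60 → 93108; 45–59 + 220 → 52749; 60+ − 310 → 91022
Giving 12142 / 16432 / 93108 / 52749 / 91022.
Scenario B total after 2 periods: 265453
Difference B − A = 265453 − 261525 = 3928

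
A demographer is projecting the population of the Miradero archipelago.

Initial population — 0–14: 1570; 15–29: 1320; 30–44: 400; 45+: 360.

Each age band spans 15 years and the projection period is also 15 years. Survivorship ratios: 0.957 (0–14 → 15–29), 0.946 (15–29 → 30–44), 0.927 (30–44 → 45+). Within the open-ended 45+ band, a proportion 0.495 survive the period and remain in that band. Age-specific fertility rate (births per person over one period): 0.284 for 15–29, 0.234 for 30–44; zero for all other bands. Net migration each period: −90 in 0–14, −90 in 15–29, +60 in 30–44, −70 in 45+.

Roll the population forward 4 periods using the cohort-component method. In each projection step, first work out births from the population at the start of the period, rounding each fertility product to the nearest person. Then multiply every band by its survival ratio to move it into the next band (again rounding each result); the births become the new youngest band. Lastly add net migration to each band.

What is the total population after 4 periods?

[period 1]
Births: 1320 × 0.284 = 375  |  400 × 0.234 = 94 → 469
15–29: 1570 × 0.957 = 1502
30–44: 1320 × 0.946 = 1249
45+: 400 × 0.927 + 360 × 0.495 = 371 + 178 = 549
Net migration: 0–14 − 90 → 379; 15–29 − 90 → 1412; 30–44 + 60 → 1309; 45+ − 70 → 479
Population now: 0–14=379, 15–29=1412, 30–44=1309, 45+=479
[period 2]
Births: 1412 × 0.284 = 401  |  1309 × 0.234 = 306 → 707
15–29: 379 × 0.957 = 363
30–44: 1412 × 0.946 = 1336
45+: 1309 × 0.927 + 479 × 0.495 = 1213 + 237 = 1450
Net migration: 0–14 − 90 → 617; 15–29 − 90 → 273; 30–44 + 60 → 1396; 45+ − 70 → 1380
Population now: 0–14=617, 15–29=273, 30–44=1396, 45+=1380
[period 3]
Births: 273 × 0.284 = 78  |  1396 × 0.234 = 327 → 405
15–29: 617 × 0.957 = 590
30–44: 273 × 0.946 = 258
45+: 1396 × 0.927 + 1380 × 0.495 = 1294 + 683 = 1977
Net migration: 0–14 − 90 → 315; 15–29 − 90 → 500; 30–44 + 60 → 318; 45+ − 70 → 1907
Population now: 0–14=315, 15–29=500, 30–44=318, 45+=1907
[period 4]
Births: 500 × 0.284 = 142  |  318 × 0.234 = 74 → 216
15–29: 315 × 0.957 = 301
30–44: 500 × 0.946 = 473
45+: 318 × 0.927 + 1907 × 0.495 = 295 + 944 = 1239
Net migration: 0–14 − 90 → 126; 15–29 − 90 → 211; 30–44 + 60 → 533; 45+ − 70 → 1169
Population now: 0–14=126, 15–29=211, 30–44=533, 45+=1169
Total after period 4: 126 + 211 + 533 + 1169 = 2039

2039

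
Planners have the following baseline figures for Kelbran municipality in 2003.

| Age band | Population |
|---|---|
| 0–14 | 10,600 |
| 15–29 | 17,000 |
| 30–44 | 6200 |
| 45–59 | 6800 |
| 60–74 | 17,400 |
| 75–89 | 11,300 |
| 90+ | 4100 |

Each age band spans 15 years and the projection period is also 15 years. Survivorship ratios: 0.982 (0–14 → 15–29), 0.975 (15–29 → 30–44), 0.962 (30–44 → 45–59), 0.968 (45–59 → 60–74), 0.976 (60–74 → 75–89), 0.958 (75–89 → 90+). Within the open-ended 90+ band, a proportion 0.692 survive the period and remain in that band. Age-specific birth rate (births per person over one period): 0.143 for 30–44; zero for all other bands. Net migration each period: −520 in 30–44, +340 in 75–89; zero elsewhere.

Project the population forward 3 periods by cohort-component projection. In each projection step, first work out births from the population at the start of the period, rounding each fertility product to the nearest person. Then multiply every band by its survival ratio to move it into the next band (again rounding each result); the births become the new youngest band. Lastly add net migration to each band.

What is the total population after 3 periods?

58654

(Bands numbered youngest = 1 to oldest = 7.)
After projecting period 1:
Births: 6200 * 0.143 = 887
Band 2: 10600 * 0.982 = 10409
Band 3: 17000 * 0.975 = 16575
Band 4: 6200 * 0.962 = 5964
Band 5: 6800 * 0.968 = 6582
Band 6: 17400 * 0.976 = 16982
Band 7: 11300 * 0.958 + 4100 * 0.692 = 10825 + 2837 = 13662
Net migration: Band 3 − 520 → 16055; Band 6 + 340 → 17322
Giving 887 / 10409 / 16055 / 5964 / 6582 / 17322 / 13662.
After projecting period 2:
Births: 16055 * 0.143 = 2296
Band 2: 887 * 0.982 = 871
Band 3: 10409 * 0.975 = 10149
Band 4: 16055 * 0.962 = 15445
Band 5: 5964 * 0.968 = 5773
Band 6: 6582 * 0.976 = 6424
Band 7: 17322 * 0.958 + 13662 * 0.692 = 16594 + 9454 = 26048
Net migration: Band 3 − 520 → 9629; Band 6 + 340 → 6764
Giving 2296 / 871 / 9629 / 15445 / 5773 / 6764 / 26048.
After projecting period 3:
Births: 9629 * 0.143 = 1377
Band 2: 2296 * 0.982 = 2255
Band 3: 871 * 0.975 = 849
Band 4: 9629 * 0.962 = 9263
Band 5: 15445 * 0.968 = 14951
Band 6: 5773 * 0.976 = 5634
Band 7: 6764 * 0.958 + 26048 * 0.692 = 6480 + 18025 = 24505
Net migration: Band 3 − 520 → 329; Band 6 + 340 → 5974
Giving 1377 / 2255 / 329 / 9263 / 14951 / 5974 / 24505.
Total after period 3: 1377 + 2255 + 329 + 9263 + 14951 + 5974 + 24505 = 58654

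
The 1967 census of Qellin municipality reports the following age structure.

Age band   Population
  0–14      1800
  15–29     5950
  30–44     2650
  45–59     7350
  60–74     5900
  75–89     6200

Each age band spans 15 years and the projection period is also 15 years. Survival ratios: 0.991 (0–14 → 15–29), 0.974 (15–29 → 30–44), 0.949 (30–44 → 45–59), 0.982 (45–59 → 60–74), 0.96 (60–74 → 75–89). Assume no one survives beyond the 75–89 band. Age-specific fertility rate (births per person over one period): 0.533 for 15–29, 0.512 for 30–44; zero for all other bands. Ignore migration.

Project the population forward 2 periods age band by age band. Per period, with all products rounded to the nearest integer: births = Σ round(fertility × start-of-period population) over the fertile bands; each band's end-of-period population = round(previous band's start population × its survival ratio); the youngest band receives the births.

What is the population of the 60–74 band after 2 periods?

After projecting period 1:
Births: 5950 × 0.533 = 3171  |  2650 × 0.512 = 1357 → total 4528
15–29: 1800 × 0.991 = 1784
30–44: 5950 × 0.974 = 5795
45–59: 2650 × 0.949 = 2515
60–74: 7350 × 0.982 = 7218
75–89: 5900 × 0.96 = 5664
Population now: 0–14=4528, 15–29=1784, 30–44=5795, 45–59=2515, 60–74=7218, 75–89=5664
After projecting period 2:
Births: 1784 × 0.533 = 951  |  5795 × 0.512 = 2967 → total 3918
15–29: 4528 × 0.991 = 4487
30–44: 1784 × 0.974 = 1738
45–59: 5795 × 0.949 = 5499
60–74: 2515 × 0.982 = 2470
75–89: 7218 × 0.96 = 6929
Population now: 0–14=3918, 15–29=4487, 30–44=1738, 45–59=5499, 60–74=2470, 75–89=6929

2470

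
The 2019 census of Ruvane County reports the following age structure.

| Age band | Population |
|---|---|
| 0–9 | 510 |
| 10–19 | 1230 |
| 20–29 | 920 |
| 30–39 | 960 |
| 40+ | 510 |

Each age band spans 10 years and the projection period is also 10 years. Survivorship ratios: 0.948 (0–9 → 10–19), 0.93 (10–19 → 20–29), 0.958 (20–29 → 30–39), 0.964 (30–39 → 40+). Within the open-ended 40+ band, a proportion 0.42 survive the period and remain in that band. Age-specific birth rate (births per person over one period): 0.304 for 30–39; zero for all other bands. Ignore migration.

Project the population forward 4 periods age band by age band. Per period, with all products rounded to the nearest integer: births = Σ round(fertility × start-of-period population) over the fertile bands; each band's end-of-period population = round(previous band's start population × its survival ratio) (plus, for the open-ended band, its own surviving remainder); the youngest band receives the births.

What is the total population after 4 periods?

2023

After projecting period 1:
Births: 960 × 0.304 = 292
10–19: 510 × 0.948 = 483
20–29: 1230 × 0.93 = 1144
30–39: 920 × 0.958 = 881
40+: 960 × 0.964 + 510 × 0.42 = 925 + 214 = 1139
Population now: 0–9=292, 10–19=483, 20–29=1144, 30–39=881, 40+=1139
After projecting period 2:
Births: 881 × 0.304 = 268
10–19: 292 × 0.948 = 277
20–29: 483 × 0.93 = 449
30–39: 1144 × 0.958 = 1096
40+: 881 × 0.964 + 1139 × 0.42 = 849 + 478 = 1327
Population now: 0–9=268, 10–19=277, 20–29=449, 30–39=1096, 40+=1327
After projecting period 3:
Births: 1096 × 0.304 = 333
10–19: 268 × 0.948 = 254
20–29: 277 × 0.93 = 258
30–39: 449 × 0.958 = 430
40+: 1096 × 0.964 + 1327 × 0.42 = 1057 + 557 = 1614
Population now: 0–9=333, 10–19=254, 20–29=258, 30–39=430, 40+=1614
After projecting period 4:
Births: 430 × 0.304 = 131
10–19: 333 × 0.948 = 316
20–29: 254 × 0.93 = 236
30–39: 258 × 0.958 = 247
40+: 430 × 0.964 + 1614 × 0.42 = 415 + 678 = 1093
Population now: 0–9=131, 10–19=316, 20–29=236, 30–39=247, 40+=1093
Total after period 4: 131 + 316 + 236 + 247 + 1093 = 2023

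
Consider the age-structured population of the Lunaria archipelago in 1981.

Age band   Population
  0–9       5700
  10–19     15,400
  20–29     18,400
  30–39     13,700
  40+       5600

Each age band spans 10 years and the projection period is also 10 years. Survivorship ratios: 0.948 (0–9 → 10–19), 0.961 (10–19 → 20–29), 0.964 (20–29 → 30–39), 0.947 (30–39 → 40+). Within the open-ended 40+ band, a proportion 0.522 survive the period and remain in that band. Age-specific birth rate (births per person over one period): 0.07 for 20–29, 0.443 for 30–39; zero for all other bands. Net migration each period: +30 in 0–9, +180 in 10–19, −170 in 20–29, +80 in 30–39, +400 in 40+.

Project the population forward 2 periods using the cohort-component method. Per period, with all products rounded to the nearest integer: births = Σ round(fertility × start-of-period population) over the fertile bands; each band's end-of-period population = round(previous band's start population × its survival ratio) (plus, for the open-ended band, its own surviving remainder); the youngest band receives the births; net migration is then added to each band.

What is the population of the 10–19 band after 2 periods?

7183

Numbering the groups 1..5 from youngest to oldest:
After projecting period 1:
Births: 18400 × 0.07 = 1288, 13700 × 0.443 = 6069 ⇒ total 7357
Group 2: 5700 × 0.948 = 5404
Group 3: 15400 × 0.961 = 14799
Group 4: 18400 × 0.964 = 17738
Group 5: 13700 × 0.947 + 5600 × 0.522 = 12974 + 2923 = 15897
Net migration: Group 1 + 30 → 7387; Group 2 + 180 → 5584; Group 3 − 170 → 14629; Group 4 + 80 → 17818; Group 5 + 400 → 16297
Population now: 0–9=7387, 10–19=5584, 20–29=14629, 30–39=17818, 40+=16297
After projecting period 2:
Births: 14629 × 0.07 = 1024, 17818 × 0.443 = 7893 ⇒ total 8917
Group 2: 7387 × 0.948 = 7003
Group 3: 5584 × 0.961 = 5366
Group 4: 14629 × 0.964 = 14102
Group 5: 17818 × 0.947 + 16297 × 0.522 = 16874 + 8507 = 25381
Net migration: Group 1 + 30 → 8947; Group 2 + 180 → 7183; Group 3 − 170 → 5196; Group 4 + 80 → 14182; Group 5 + 400 → 25781
Population now: 0–9=8947, 10–19=7183, 20–29=5196, 30–39=14182, 40+=25781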